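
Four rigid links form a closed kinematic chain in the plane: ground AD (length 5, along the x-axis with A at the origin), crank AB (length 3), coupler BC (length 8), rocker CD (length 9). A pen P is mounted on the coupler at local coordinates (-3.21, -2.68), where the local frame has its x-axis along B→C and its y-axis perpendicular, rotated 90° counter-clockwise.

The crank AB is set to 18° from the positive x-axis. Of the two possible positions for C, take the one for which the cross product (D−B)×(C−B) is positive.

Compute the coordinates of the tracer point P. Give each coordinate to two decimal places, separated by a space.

A=(0,0), D=(5.00,0)
B = A + 3.00·(cos18°, sin18°) = (2.8532, 0.9271)
|BD| = 2.3384
circle(B,8.00) ∩ circle(D,9.00): a=-2.4657, h=7.6105
  candidates: C₊=(3.6066,8.8915) cross=17.797; C₋=(-2.4276,-5.0824) cross=-17.797
  mode + wants cross > 0 → take C=(3.6066,8.8915) (cross=17.797)
ex = (C−B)/|BC| = (0.0942,0.9956); ey = (-0.9956,0.0942)
P = B + -3.21·ex + -2.68·ey = (5.2189,-2.5211)

5.22 -2.52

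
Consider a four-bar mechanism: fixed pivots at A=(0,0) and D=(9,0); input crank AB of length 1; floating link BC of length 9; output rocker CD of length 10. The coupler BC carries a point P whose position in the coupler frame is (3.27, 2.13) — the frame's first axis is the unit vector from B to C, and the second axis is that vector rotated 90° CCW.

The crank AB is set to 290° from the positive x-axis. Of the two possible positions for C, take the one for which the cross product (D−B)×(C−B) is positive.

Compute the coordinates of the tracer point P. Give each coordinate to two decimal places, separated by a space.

-0.86 2.77

A=(0,0), D=(9.00,0)
B = A + 1.00·(cos290°, sin290°) = (0.3420, -0.9397)
|BD| = 8.7088
circle(B,9.00) ∩ circle(D,10.00): a=3.2636, h=8.3874
  candidates: C₊=(2.6815,7.7509) cross=73.045; C₋=(4.4915,-8.9260) cross=-73.045
  mode + wants cross > 0 → take C=(2.6815,7.7509) (cross=73.045)
ex = (C−B)/|BC| = (0.2599,0.9656); ey = (-0.9656,0.2599)
P = B + 3.27·ex + 2.13·ey = (-0.8647,2.7716)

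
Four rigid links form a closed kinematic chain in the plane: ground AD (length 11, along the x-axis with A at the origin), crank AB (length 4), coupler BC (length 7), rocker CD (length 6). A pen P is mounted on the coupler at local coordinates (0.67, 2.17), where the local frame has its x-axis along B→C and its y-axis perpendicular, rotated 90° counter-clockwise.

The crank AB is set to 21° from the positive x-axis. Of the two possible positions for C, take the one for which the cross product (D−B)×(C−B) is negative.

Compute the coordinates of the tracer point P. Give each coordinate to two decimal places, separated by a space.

5.95 1.93

A=(0,0), D=(11.00,0)
B = A + 4.00·(cos21°, sin21°) = (3.7343, 1.4335)
|BD| = 7.4057
circle(B,7.00) ∩ circle(D,6.00): a=4.5806, h=5.2932
  candidates: C₊=(9.2528,5.7400) cross=39.200; C₋=(7.2037,-4.6463) cross=-39.200
  mode - wants cross < 0 → take C=(7.2037,-4.6463) (cross=-39.200)
ex = (C−B)/|BC| = (0.4956,-0.8685); ey = (0.8685,0.4956)
P = B + 0.67·ex + 2.17·ey = (5.9511,1.9271)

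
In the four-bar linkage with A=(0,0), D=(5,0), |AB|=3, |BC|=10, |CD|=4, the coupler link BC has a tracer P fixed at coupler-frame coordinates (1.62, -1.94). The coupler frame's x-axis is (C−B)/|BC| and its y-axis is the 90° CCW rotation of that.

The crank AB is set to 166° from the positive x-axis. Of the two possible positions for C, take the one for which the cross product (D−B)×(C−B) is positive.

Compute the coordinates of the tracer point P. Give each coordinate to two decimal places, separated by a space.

-0.80 -0.66

A=(0,0), D=(5.00,0)
B = A + 3.00·(cos166°, sin166°) = (-2.9109, 0.7258)
|BD| = 7.9441
circle(B,10.00) ∩ circle(D,4.00): a=9.2590, h=3.7777
  candidates: C₊=(6.6545,3.6418) cross=30.011; C₋=(5.9643,-3.8820) cross=-30.011
  mode + wants cross > 0 → take C=(6.6545,3.6418) (cross=30.011)
ex = (C−B)/|BC| = (0.9565,0.2916); ey = (-0.2916,0.9565)
P = B + 1.62·ex + -1.94·ey = (-0.7956,-0.6575)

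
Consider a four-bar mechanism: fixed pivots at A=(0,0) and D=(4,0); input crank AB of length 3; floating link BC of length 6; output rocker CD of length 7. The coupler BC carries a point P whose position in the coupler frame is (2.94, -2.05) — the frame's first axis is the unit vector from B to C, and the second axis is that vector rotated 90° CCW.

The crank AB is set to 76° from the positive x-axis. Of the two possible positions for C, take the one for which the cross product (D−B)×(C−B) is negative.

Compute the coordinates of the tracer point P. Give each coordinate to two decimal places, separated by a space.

-2.64 1.67

A=(0,0), D=(4.00,0)
B = A + 3.00·(cos76°, sin76°) = (0.7258, 2.9109)
|BD| = 4.3811
circle(B,6.00) ∩ circle(D,7.00): a=0.7069, h=5.9582
  candidates: C₊=(5.2128,6.8941) cross=26.103; C₋=(-2.7047,-2.0117) cross=-26.103
  mode - wants cross < 0 → take C=(-2.7047,-2.0117) (cross=-26.103)
ex = (C−B)/|BC| = (-0.5717,-0.8204); ey = (0.8204,-0.5717)
P = B + 2.94·ex + -2.05·ey = (-2.6370,1.6709)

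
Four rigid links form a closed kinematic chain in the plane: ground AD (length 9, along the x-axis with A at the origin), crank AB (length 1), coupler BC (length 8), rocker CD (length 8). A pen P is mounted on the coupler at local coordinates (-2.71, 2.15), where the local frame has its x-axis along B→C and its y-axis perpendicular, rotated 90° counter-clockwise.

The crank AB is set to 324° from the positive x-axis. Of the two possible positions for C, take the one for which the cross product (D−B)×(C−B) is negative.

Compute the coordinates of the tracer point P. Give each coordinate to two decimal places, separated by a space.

1.02 2.87

A=(0,0), D=(9.00,0)
B = A + 1.00·(cos324°, sin324°) = (0.8090, -0.5878)
|BD| = 8.2120
circle(B,8.00) ∩ circle(D,8.00): a=4.1060, h=6.8659
  candidates: C₊=(4.4131,6.5544) cross=56.383; C₋=(5.3959,-7.1422) cross=-56.383
  mode - wants cross < 0 → take C=(5.3959,-7.1422) (cross=-56.383)
ex = (C−B)/|BC| = (0.5734,-0.8193); ey = (0.8193,0.5734)
P = B + -2.71·ex + 2.15·ey = (1.0167,2.8653)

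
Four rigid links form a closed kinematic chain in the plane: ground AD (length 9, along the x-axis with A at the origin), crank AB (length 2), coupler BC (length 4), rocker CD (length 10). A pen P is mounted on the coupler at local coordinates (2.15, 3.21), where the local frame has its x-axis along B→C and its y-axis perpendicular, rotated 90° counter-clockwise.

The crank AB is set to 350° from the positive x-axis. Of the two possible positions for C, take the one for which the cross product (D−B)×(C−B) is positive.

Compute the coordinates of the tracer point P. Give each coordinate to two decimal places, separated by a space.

-1.87 -0.80

A=(0,0), D=(9.00,0)
B = A + 2.00·(cos350°, sin350°) = (1.9696, -0.3473)
|BD| = 7.0390
circle(B,4.00) ∩ circle(D,10.00): a=-2.4473, h=3.1640
  candidates: C₊=(-0.6308,2.6921) cross=22.271; C₋=(-0.3186,-3.6282) cross=-22.271
  mode + wants cross > 0 → take C=(-0.6308,2.6921) (cross=22.271)
ex = (C−B)/|BC| = (-0.6501,0.7598); ey = (-0.7598,-0.6501)
P = B + 2.15·ex + 3.21·ey = (-1.8672,-0.8005)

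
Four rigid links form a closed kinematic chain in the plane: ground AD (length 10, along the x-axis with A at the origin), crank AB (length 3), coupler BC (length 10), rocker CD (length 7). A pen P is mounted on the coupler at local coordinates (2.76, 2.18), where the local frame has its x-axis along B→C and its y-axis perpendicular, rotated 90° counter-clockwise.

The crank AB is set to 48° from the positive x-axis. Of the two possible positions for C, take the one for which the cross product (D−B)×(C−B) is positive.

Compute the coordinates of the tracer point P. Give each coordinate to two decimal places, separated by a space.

A=(0,0), D=(10.00,0)
B = A + 3.00·(cos48°, sin48°) = (2.0074, 2.2294)
|BD| = 8.2977
circle(B,10.00) ∩ circle(D,7.00): a=7.2220, h=6.9168
  candidates: C₊=(10.8222,6.9515) cross=57.394; C₋=(7.1054,-6.3735) cross=-57.394
  mode + wants cross > 0 → take C=(10.8222,6.9515) (cross=57.394)
ex = (C−B)/|BC| = (0.8815,0.4722); ey = (-0.4722,0.8815)
P = B + 2.76·ex + 2.18·ey = (3.4109,5.4544)

3.41 5.45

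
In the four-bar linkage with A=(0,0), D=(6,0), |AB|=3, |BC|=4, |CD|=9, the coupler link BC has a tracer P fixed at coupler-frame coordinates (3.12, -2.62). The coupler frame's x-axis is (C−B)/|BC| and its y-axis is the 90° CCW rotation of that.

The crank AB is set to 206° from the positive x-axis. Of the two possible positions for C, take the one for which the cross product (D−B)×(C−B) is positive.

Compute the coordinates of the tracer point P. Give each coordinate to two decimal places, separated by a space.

0.01 1.73

A=(0,0), D=(6.00,0)
B = A + 3.00·(cos206°, sin206°) = (-2.6964, -1.3151)
|BD| = 8.7953
circle(B,4.00) ∩ circle(D,9.00): a=0.7025, h=3.9378
  candidates: C₊=(-2.5906,2.6835) cross=34.634; C₋=(-1.4130,-5.1036) cross=-34.634
  mode + wants cross > 0 → take C=(-2.5906,2.6835) (cross=34.634)
ex = (C−B)/|BC| = (0.0264,0.9997); ey = (-0.9997,0.0264)
P = B + 3.12·ex + -2.62·ey = (0.0052,1.7345)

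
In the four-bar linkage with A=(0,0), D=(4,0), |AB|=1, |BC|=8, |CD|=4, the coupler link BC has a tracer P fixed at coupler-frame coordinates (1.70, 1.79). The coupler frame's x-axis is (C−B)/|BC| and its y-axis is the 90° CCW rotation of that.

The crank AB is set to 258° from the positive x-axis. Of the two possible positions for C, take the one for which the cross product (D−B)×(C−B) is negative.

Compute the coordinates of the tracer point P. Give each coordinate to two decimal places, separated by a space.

A=(0,0), D=(4.00,0)
B = A + 1.00·(cos258°, sin258°) = (-0.2079, -0.9781)
|BD| = 4.3201
circle(B,8.00) ∩ circle(D,4.00): a=7.7155, h=2.1146
  candidates: C₊=(6.8284,2.8284) cross=9.135; C₋=(7.7860,-1.2909) cross=-9.135
  mode - wants cross < 0 → take C=(7.7860,-1.2909) (cross=-9.135)
ex = (C−B)/|BC| = (0.9992,-0.0391); ey = (0.0391,0.9992)
P = B + 1.70·ex + 1.79·ey = (1.5608,0.7440)

1.56 0.74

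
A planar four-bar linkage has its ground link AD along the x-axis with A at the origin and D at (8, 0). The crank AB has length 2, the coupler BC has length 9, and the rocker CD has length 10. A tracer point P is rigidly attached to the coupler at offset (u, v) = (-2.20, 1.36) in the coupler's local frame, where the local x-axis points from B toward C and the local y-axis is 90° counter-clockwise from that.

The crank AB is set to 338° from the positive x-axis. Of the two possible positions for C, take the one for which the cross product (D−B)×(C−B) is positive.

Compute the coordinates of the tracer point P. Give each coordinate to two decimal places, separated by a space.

0.38 -2.87

A=(0,0), D=(8.00,0)
B = A + 2.00·(cos338°, sin338°) = (1.8544, -0.7492)
|BD| = 6.1911
circle(B,9.00) ∩ circle(D,10.00): a=1.5611, h=8.8636
  candidates: C₊=(2.3314,8.2381) cross=54.876; C₋=(4.4766,-9.3587) cross=-54.876
  mode + wants cross > 0 → take C=(2.3314,8.2381) (cross=54.876)
ex = (C−B)/|BC| = (0.0530,0.9986); ey = (-0.9986,0.0530)
P = B + -2.20·ex + 1.36·ey = (0.3797,-2.8740)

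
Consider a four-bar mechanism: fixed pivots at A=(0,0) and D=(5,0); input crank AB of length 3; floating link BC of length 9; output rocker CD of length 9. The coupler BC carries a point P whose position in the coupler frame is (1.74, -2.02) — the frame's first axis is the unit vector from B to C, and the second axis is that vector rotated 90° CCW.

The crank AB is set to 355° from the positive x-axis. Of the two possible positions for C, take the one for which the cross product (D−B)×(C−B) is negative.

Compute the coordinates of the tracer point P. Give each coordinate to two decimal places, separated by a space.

A=(0,0), D=(5.00,0)
B = A + 3.00·(cos355°, sin355°) = (2.9886, -0.2615)
|BD| = 2.0283
circle(B,9.00) ∩ circle(D,9.00): a=1.0142, h=8.9427
  candidates: C₊=(2.8415,8.7373) cross=18.139; C₋=(5.1471,-8.9988) cross=-18.139
  mode - wants cross < 0 → take C=(5.1471,-8.9988) (cross=-18.139)
ex = (C−B)/|BC| = (0.2398,-0.9708); ey = (0.9708,0.2398)
P = B + 1.74·ex + -2.02·ey = (1.4448,-2.4351)

1.44 -2.44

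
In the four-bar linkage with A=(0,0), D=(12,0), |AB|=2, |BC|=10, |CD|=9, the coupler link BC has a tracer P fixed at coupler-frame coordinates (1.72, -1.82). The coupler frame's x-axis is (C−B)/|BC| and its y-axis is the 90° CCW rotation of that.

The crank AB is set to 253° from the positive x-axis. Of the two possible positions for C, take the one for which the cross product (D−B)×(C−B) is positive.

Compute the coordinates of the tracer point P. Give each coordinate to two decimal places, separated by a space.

A=(0,0), D=(12.00,0)
B = A + 2.00·(cos253°, sin253°) = (-0.5847, -1.9126)
|BD| = 12.7293
circle(B,10.00) ∩ circle(D,9.00): a=7.1109, h=7.0310
  candidates: C₊=(5.3890,6.1070) cross=89.499; C₋=(7.5019,-7.7953) cross=-89.499
  mode + wants cross > 0 → take C=(5.3890,6.1070) (cross=89.499)
ex = (C−B)/|BC| = (0.5974,0.8020); ey = (-0.8020,0.5974)
P = B + 1.72·ex + -1.82·ey = (1.9023,-1.6205)

1.90 -1.62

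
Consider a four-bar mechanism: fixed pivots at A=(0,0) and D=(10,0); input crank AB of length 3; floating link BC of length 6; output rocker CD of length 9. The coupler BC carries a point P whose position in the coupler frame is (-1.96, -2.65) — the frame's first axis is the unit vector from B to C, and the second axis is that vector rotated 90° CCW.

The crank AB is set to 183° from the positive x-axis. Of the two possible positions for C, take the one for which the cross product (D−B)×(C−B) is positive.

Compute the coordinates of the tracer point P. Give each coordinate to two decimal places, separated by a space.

A=(0,0), D=(10.00,0)
B = A + 3.00·(cos183°, sin183°) = (-2.9959, -0.1570)
|BD| = 12.9968
circle(B,6.00) ∩ circle(D,9.00): a=4.7672, h=3.6433
  candidates: C₊=(1.7270,3.5436) cross=47.351; C₋=(1.8150,-3.7424) cross=-47.351
  mode + wants cross > 0 → take C=(1.7270,3.5436) (cross=47.351)
ex = (C−B)/|BC| = (0.7871,0.6168); ey = (-0.6168,0.7871)
P = B + -1.96·ex + -2.65·ey = (-2.9043,-3.4518)

-2.90 -3.45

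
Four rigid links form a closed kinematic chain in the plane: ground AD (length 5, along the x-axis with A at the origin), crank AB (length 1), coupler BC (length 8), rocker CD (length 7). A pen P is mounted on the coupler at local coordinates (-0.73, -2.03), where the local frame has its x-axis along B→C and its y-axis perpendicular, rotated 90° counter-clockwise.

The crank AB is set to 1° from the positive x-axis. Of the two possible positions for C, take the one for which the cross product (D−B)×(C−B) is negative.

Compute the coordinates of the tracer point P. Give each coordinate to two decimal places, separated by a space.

A=(0,0), D=(5.00,0)
B = A + 1.00·(cos1°, sin1°) = (0.9998, 0.0175)
|BD| = 4.0002
circle(B,8.00) ∩ circle(D,7.00): a=3.8750, h=6.9989
  candidates: C₊=(4.9054,6.9994) cross=27.997; C₋=(4.8443,-6.9983) cross=-27.997
  mode - wants cross < 0 → take C=(4.8443,-6.9983) (cross=-27.997)
ex = (C−B)/|BC| = (0.4806,-0.8770); ey = (0.8770,0.4806)
P = B + -0.73·ex + -2.03·ey = (-1.1312,-0.3179)

-1.13 -0.32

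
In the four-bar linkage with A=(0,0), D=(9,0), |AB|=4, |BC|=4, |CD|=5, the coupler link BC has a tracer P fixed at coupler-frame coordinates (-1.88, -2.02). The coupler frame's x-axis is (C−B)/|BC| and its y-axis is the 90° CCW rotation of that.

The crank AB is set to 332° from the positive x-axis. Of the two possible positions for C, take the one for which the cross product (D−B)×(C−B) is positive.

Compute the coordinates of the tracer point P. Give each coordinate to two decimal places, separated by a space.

5.08 -4.16

A=(0,0), D=(9.00,0)
B = A + 4.00·(cos332°, sin332°) = (3.5318, -1.8779)
|BD| = 5.7817
circle(B,4.00) ∩ circle(D,5.00): a=2.1125, h=3.3967
  candidates: C₊=(4.4265,2.0208) cross=19.638; C₋=(6.6330,-4.4042) cross=-19.638
  mode + wants cross > 0 → take C=(4.4265,2.0208) (cross=19.638)
ex = (C−B)/|BC| = (0.2237,0.9747); ey = (-0.9747,0.2237)
P = B + -1.88·ex + -2.02·ey = (5.0801,-4.1621)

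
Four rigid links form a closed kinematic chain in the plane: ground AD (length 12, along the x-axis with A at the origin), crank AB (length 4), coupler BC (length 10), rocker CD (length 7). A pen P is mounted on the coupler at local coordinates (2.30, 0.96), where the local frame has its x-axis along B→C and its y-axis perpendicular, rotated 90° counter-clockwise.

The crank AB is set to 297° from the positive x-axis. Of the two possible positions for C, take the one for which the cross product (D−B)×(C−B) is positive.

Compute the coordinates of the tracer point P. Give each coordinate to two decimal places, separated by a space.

A=(0,0), D=(12.00,0)
B = A + 4.00·(cos297°, sin297°) = (1.8160, -3.5640)
|BD| = 10.7897
circle(B,10.00) ∩ circle(D,7.00): a=7.7582, h=6.3095
  candidates: C₊=(7.0545,4.9540) cross=68.078; C₋=(11.2229,-6.9567) cross=-68.078
  mode + wants cross > 0 → take C=(7.0545,4.9540) (cross=68.078)
ex = (C−B)/|BC| = (0.5239,0.8518); ey = (-0.8518,0.5239)
P = B + 2.30·ex + 0.96·ey = (2.2031,-1.1020)

2.20 -1.10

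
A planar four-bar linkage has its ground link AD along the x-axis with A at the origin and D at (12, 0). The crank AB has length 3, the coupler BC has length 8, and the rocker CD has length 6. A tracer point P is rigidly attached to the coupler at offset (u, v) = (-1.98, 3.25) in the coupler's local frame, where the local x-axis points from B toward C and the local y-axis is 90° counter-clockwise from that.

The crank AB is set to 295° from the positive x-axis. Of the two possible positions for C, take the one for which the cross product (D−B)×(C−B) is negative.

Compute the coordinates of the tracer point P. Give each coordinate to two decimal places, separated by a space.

0.36 0.98

A=(0,0), D=(12.00,0)
B = A + 3.00·(cos295°, sin295°) = (1.2679, -2.7189)
|BD| = 11.0712
circle(B,8.00) ∩ circle(D,6.00): a=6.8001, h=4.2140
  candidates: C₊=(6.8248,3.0361) cross=46.654; C₋=(8.8946,-5.1339) cross=-46.654
  mode - wants cross < 0 → take C=(8.8946,-5.1339) (cross=-46.654)
ex = (C−B)/|BC| = (0.9533,-0.3019); ey = (0.3019,0.9533)
P = B + -1.98·ex + 3.25·ey = (0.3613,0.9772)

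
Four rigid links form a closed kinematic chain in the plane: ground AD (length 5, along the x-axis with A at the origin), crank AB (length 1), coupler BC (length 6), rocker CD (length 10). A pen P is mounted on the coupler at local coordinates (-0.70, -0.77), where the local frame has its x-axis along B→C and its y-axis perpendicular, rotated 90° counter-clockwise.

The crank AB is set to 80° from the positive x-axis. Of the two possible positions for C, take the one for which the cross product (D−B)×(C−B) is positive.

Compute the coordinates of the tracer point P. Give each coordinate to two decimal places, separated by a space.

A=(0,0), D=(5.00,0)
B = A + 1.00·(cos80°, sin80°) = (0.1736, 0.9848)
|BD| = 4.9258
circle(B,6.00) ∩ circle(D,10.00): a=-4.0335, h=4.4419
  candidates: C₊=(-2.8904,6.1435) cross=21.880; C₋=(-4.6665,-2.5610) cross=-21.880
  mode + wants cross > 0 → take C=(-2.8904,6.1435) (cross=21.880)
ex = (C−B)/|BC| = (-0.5107,0.8598); ey = (-0.8598,-0.5107)
P = B + -0.70·ex + -0.77·ey = (1.1931,0.7762)

1.19 0.78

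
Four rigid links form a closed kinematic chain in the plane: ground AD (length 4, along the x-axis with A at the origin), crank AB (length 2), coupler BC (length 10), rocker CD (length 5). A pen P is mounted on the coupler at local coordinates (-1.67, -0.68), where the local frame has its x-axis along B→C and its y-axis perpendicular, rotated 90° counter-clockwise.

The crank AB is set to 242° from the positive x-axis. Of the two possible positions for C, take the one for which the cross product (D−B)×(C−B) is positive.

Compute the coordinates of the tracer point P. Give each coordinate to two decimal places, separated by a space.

-2.00 -3.23

A=(0,0), D=(4.00,0)
B = A + 2.00·(cos242°, sin242°) = (-0.9389, -1.7659)
|BD| = 5.2451
circle(B,10.00) ∩ circle(D,5.00): a=9.7720, h=2.1230
  candidates: C₊=(7.5479,3.5232) cross=11.136; C₋=(8.9774,-0.4750) cross=-11.136
  mode + wants cross > 0 → take C=(7.5479,3.5232) (cross=11.136)
ex = (C−B)/|BC| = (0.8487,0.5289); ey = (-0.5289,0.8487)
P = B + -1.67·ex + -0.68·ey = (-1.9966,-3.2263)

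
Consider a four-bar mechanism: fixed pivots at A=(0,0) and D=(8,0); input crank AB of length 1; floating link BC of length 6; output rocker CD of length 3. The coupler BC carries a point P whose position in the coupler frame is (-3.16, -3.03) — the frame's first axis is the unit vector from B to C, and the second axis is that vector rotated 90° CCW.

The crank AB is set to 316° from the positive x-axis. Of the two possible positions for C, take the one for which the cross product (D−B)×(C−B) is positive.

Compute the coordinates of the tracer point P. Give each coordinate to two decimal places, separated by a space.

-0.58 -4.88

A=(0,0), D=(8.00,0)
B = A + 1.00·(cos316°, sin316°) = (0.7193, -0.6947)
|BD| = 7.3137
circle(B,6.00) ∩ circle(D,3.00): a=5.5027, h=2.3917
  candidates: C₊=(5.9700,2.2089) cross=17.492; C₋=(6.4243,-2.5529) cross=-17.492
  mode + wants cross > 0 → take C=(5.9700,2.2089) (cross=17.492)
ex = (C−B)/|BC| = (0.8751,0.4839); ey = (-0.4839,0.8751)
P = B + -3.16·ex + -3.03·ey = (-0.5797,-4.8754)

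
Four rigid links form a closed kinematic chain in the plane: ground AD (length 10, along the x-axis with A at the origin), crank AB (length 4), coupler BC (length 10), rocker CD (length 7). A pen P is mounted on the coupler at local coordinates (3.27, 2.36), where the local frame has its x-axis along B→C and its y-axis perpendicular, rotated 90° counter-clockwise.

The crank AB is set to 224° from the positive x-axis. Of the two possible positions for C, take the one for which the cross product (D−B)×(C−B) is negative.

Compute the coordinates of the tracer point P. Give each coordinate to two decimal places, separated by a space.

0.99 -1.64

A=(0,0), D=(10.00,0)
B = A + 4.00·(cos224°, sin224°) = (-2.8774, -2.7786)
|BD| = 13.1737
circle(B,10.00) ∩ circle(D,7.00): a=8.5225, h=5.2313
  candidates: C₊=(4.3500,4.1326) cross=68.916; C₋=(6.5568,-6.0946) cross=-68.916
  mode - wants cross < 0 → take C=(6.5568,-6.0946) (cross=-68.916)
ex = (C−B)/|BC| = (0.9434,-0.3316); ey = (0.3316,0.9434)
P = B + 3.27·ex + 2.36·ey = (0.9902,-1.6365)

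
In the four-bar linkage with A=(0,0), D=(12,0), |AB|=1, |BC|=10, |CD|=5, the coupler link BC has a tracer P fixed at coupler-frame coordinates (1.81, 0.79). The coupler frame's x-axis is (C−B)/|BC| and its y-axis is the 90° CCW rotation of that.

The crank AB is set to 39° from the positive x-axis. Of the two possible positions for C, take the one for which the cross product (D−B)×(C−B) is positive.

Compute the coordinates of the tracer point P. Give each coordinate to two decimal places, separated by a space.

2.13 2.07

A=(0,0), D=(12.00,0)
B = A + 1.00·(cos39°, sin39°) = (0.7771, 0.6293)
|BD| = 11.2405
circle(B,10.00) ∩ circle(D,5.00): a=8.9564, h=4.4478
  candidates: C₊=(9.9685,4.5687) cross=49.995; C₋=(9.4705,-4.3129) cross=-49.995
  mode + wants cross > 0 → take C=(9.9685,4.5687) (cross=49.995)
ex = (C−B)/|BC| = (0.9191,0.3939); ey = (-0.3939,0.9191)
P = B + 1.81·ex + 0.79·ey = (2.1296,2.0685)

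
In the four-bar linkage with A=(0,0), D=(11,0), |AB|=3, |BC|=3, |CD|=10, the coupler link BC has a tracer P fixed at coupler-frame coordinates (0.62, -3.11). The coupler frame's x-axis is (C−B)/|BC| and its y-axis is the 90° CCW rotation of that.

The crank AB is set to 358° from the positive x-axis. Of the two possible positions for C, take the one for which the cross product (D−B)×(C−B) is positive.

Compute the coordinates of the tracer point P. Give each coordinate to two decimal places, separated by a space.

5.19 2.18

A=(0,0), D=(11.00,0)
B = A + 3.00·(cos358°, sin358°) = (2.9982, -0.1047)
|BD| = 8.0025
circle(B,3.00) ∩ circle(D,10.00): a=-1.6845, h=2.4825
  candidates: C₊=(1.2814,2.3555) cross=19.866; C₋=(1.3463,-2.6090) cross=-19.866
  mode + wants cross > 0 → take C=(1.2814,2.3555) (cross=19.866)
ex = (C−B)/|BC| = (-0.5723,0.8201); ey = (-0.8201,-0.5723)
P = B + 0.62·ex + -3.11·ey = (5.1938,2.1835)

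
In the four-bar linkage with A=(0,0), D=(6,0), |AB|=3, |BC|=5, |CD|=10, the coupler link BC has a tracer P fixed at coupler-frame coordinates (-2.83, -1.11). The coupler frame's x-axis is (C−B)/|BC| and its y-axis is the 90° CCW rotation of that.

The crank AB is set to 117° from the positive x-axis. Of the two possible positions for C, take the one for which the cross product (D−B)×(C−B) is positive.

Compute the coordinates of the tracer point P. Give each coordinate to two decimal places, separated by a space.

-0.76 -0.31

A=(0,0), D=(6.00,0)
B = A + 3.00·(cos117°, sin117°) = (-1.3620, 2.6730)
|BD| = 7.8322
circle(B,5.00) ∩ circle(D,10.00): a=-0.8718, h=4.9234
  candidates: C₊=(-0.5011,7.5984) cross=38.561; C₋=(-3.8617,-1.6573) cross=-38.561
  mode + wants cross > 0 → take C=(-0.5011,7.5984) (cross=38.561)
ex = (C−B)/|BC| = (0.1722,0.9851); ey = (-0.9851,0.1722)
P = B + -2.83·ex + -1.11·ey = (-0.7558,-0.3058)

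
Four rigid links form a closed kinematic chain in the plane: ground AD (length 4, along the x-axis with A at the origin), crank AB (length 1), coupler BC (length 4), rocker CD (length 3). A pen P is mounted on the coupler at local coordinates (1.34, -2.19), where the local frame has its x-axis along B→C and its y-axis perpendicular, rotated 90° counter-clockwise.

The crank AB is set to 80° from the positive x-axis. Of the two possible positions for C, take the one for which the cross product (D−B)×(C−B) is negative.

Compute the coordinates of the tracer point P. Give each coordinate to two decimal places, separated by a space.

A=(0,0), D=(4.00,0)
B = A + 1.00·(cos80°, sin80°) = (0.1736, 0.9848)
|BD| = 3.9511
circle(B,4.00) ∩ circle(D,3.00): a=2.8614, h=2.7951
  candidates: C₊=(3.6414,2.9785) cross=11.044; C₋=(2.2480,-2.4353) cross=-11.044
  mode - wants cross < 0 → take C=(2.2480,-2.4353) (cross=-11.044)
ex = (C−B)/|BC| = (0.5186,-0.8550); ey = (0.8550,0.5186)
P = B + 1.34·ex + -2.19·ey = (-1.0039,-1.2966)

-1.00 -1.30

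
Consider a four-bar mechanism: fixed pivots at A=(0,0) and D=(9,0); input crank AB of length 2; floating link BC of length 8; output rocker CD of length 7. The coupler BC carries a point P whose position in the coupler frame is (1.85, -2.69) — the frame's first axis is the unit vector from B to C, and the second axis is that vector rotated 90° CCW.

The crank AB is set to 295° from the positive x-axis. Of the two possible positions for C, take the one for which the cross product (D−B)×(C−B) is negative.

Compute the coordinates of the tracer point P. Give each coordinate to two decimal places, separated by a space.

A=(0,0), D=(9.00,0)
B = A + 2.00·(cos295°, sin295°) = (0.8452, -1.8126)
|BD| = 8.3538
circle(B,8.00) ∩ circle(D,7.00): a=5.0747, h=6.1845
  candidates: C₊=(4.4571,5.3256) cross=51.664; C₋=(7.1409,-6.7486) cross=-51.664
  mode - wants cross < 0 → take C=(7.1409,-6.7486) (cross=-51.664)
ex = (C−B)/|BC| = (0.7870,-0.6170); ey = (0.6170,0.7870)
P = B + 1.85·ex + -2.69·ey = (0.6414,-5.0710)

0.64 -5.07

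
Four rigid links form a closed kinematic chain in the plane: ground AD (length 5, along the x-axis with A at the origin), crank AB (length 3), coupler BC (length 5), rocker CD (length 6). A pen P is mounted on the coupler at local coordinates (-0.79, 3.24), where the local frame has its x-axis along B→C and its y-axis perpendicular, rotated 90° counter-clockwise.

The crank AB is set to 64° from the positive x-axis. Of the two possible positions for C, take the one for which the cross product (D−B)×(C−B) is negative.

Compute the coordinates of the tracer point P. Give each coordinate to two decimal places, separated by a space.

A=(0,0), D=(5.00,0)
B = A + 3.00·(cos64°, sin64°) = (1.3151, 2.6964)
|BD| = 4.5661
circle(B,5.00) ∩ circle(D,6.00): a=1.0785, h=4.8823
  candidates: C₊=(5.0686,5.9996) cross=22.293; C₋=(-0.6977,-1.8806) cross=-22.293
  mode - wants cross < 0 → take C=(-0.6977,-1.8806) (cross=-22.293)
ex = (C−B)/|BC| = (-0.4026,-0.9154); ey = (0.9154,-0.4026)
P = B + -0.79·ex + 3.24·ey = (4.5990,2.1153)

4.60 2.12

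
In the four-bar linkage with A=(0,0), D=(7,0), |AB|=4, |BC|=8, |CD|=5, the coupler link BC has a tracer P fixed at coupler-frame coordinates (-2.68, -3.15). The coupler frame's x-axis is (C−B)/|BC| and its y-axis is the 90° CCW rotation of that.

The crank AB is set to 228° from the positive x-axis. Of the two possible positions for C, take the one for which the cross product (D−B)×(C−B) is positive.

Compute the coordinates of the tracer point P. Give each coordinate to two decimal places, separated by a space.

A=(0,0), D=(7.00,0)
B = A + 4.00·(cos228°, sin228°) = (-2.6765, -2.9726)
|BD| = 10.1228
circle(B,8.00) ∩ circle(D,5.00): a=6.9877, h=3.8950
  candidates: C₊=(2.8594,2.8027) cross=39.429; C₋=(5.1469,-4.6439) cross=-39.429
  mode + wants cross > 0 → take C=(2.8594,2.8027) (cross=39.429)
ex = (C−B)/|BC| = (0.6920,0.7219); ey = (-0.7219,0.6920)
P = B + -2.68·ex + -3.15·ey = (-2.2570,-7.0871)

-2.26 -7.09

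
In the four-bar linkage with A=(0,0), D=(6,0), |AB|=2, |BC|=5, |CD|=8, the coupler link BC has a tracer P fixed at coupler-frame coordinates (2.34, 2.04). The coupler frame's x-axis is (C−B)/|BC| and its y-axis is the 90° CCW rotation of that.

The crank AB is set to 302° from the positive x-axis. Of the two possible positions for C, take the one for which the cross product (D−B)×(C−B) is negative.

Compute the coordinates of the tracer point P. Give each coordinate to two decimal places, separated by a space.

A=(0,0), D=(6.00,0)
B = A + 2.00·(cos302°, sin302°) = (1.0598, -1.6961)
|BD| = 5.2232
circle(B,5.00) ∩ circle(D,8.00): a=-1.1217, h=4.8725
  candidates: C₊=(-1.5833,2.5482) cross=25.450; C₋=(1.5811,-6.6688) cross=-25.450
  mode - wants cross < 0 → take C=(1.5811,-6.6688) (cross=-25.450)
ex = (C−B)/|BC| = (0.1043,-0.9946); ey = (0.9946,0.1043)
P = B + 2.34·ex + 2.04·ey = (3.3327,-3.8107)

3.33 -3.81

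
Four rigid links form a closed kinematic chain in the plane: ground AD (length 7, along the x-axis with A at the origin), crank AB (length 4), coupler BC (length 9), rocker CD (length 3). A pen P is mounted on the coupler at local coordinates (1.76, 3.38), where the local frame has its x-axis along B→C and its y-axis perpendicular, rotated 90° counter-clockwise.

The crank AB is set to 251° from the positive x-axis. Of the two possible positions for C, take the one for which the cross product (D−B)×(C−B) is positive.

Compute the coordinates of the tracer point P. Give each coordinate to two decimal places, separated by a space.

-2.35 -0.12

A=(0,0), D=(7.00,0)
B = A + 4.00·(cos251°, sin251°) = (-1.3023, -3.7821)
|BD| = 9.1231
circle(B,9.00) ∩ circle(D,3.00): a=8.5076, h=2.9362
  candidates: C₊=(5.2226,2.4168) cross=26.787; C₋=(7.6570,-2.9272) cross=-26.787
  mode + wants cross > 0 → take C=(5.2226,2.4168) (cross=26.787)
ex = (C−B)/|BC| = (0.7250,0.6888); ey = (-0.6888,0.7250)
P = B + 1.76·ex + 3.38·ey = (-2.3543,-0.1194)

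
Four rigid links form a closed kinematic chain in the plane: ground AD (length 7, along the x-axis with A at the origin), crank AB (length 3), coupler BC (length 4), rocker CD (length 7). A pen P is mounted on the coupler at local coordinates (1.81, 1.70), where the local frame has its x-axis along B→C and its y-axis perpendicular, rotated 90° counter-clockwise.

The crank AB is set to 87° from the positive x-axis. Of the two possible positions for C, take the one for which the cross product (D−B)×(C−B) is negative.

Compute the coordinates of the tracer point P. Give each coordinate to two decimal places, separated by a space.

1.82 1.15

A=(0,0), D=(7.00,0)
B = A + 3.00·(cos87°, sin87°) = (0.1570, 2.9959)
|BD| = 7.4701
circle(B,4.00) ∩ circle(D,7.00): a=1.5262, h=3.6974
  candidates: C₊=(3.0380,5.7708) cross=27.620; C₋=(0.0723,-1.0032) cross=-27.620
  mode - wants cross < 0 → take C=(0.0723,-1.0032) (cross=-27.620)
ex = (C−B)/|BC| = (-0.0212,-0.9998); ey = (0.9998,-0.0212)
P = B + 1.81·ex + 1.70·ey = (1.8183,1.1503)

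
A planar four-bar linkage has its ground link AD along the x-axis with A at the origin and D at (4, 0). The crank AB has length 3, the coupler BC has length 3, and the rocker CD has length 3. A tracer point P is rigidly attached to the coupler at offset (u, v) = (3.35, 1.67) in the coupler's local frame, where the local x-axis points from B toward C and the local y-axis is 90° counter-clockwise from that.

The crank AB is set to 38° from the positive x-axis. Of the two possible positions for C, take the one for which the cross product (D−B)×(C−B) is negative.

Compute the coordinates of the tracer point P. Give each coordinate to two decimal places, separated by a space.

A=(0,0), D=(4.00,0)
B = A + 3.00·(cos38°, sin38°) = (2.3640, 1.8470)
|BD| = 2.4673
circle(B,3.00) ∩ circle(D,3.00): a=1.2337, h=2.7346
  candidates: C₊=(5.2291,2.7367) cross=6.747; C₋=(1.1350,-0.8897) cross=-6.747
  mode - wants cross < 0 → take C=(1.1350,-0.8897) (cross=-6.747)
ex = (C−B)/|BC| = (-0.4097,-0.9122); ey = (0.9122,-0.4097)
P = B + 3.35·ex + 1.67·ey = (2.5150,-1.8932)

2.51 -1.89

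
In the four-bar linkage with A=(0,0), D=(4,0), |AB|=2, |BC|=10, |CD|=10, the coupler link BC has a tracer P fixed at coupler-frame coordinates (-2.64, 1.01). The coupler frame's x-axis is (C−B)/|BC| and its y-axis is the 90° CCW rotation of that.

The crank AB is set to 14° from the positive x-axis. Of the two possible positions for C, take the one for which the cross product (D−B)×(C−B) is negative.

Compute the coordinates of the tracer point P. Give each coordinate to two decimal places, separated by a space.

A=(0,0), D=(4.00,0)
B = A + 2.00·(cos14°, sin14°) = (1.9406, 0.4838)
|BD| = 2.1155
circle(B,10.00) ∩ circle(D,10.00): a=1.0577, h=9.9439
  candidates: C₊=(5.2446,9.9222) cross=21.036; C₋=(0.6960,-9.4384) cross=-21.036
  mode - wants cross < 0 → take C=(0.6960,-9.4384) (cross=-21.036)
ex = (C−B)/|BC| = (-0.1245,-0.9922); ey = (0.9922,-0.1245)
P = B + -2.64·ex + 1.01·ey = (3.2713,2.9776)

3.27 2.98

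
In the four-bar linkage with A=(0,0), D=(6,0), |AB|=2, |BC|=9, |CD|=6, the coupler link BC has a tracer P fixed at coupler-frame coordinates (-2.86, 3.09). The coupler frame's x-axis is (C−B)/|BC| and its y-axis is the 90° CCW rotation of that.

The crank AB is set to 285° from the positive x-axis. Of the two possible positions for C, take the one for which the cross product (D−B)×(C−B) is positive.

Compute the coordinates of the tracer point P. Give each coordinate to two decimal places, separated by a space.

A=(0,0), D=(6.00,0)
B = A + 2.00·(cos285°, sin285°) = (0.5176, -1.9319)
|BD| = 5.8128
circle(B,9.00) ∩ circle(D,6.00): a=6.7772, h=5.9220
  candidates: C₊=(4.9414,5.9059) cross=34.423; C₋=(8.8777,-5.2649) cross=-34.423
  mode + wants cross > 0 → take C=(4.9414,5.9059) (cross=34.423)
ex = (C−B)/|BC| = (0.4915,0.8709); ey = (-0.8709,0.4915)
P = B + -2.86·ex + 3.09·ey = (-3.5791,-2.9037)

-3.58 -2.90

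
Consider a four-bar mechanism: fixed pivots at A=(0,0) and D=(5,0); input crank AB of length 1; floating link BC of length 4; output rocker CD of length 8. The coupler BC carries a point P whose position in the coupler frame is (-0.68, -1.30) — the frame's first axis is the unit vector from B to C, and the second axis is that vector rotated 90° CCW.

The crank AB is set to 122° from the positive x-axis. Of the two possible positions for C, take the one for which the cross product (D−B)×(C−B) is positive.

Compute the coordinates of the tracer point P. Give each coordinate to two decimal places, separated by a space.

0.89 0.48

A=(0,0), D=(5.00,0)
B = A + 1.00·(cos122°, sin122°) = (-0.5299, 0.8480)
|BD| = 5.5946
circle(B,4.00) ∩ circle(D,8.00): a=-1.4926, h=3.7111
  candidates: C₊=(-1.4427,4.7425) cross=20.762; C₋=(-2.5678,-2.5939) cross=-20.762
  mode + wants cross > 0 → take C=(-1.4427,4.7425) (cross=20.762)
ex = (C−B)/|BC| = (-0.2282,0.9736); ey = (-0.9736,-0.2282)
P = B + -0.68·ex + -1.30·ey = (0.8910,0.4827)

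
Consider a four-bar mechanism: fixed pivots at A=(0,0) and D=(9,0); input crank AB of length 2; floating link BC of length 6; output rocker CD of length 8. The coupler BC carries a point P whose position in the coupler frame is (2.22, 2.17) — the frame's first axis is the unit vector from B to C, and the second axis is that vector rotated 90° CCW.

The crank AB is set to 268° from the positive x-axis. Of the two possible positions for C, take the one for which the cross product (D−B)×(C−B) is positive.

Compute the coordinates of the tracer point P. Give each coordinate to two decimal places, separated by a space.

A=(0,0), D=(9.00,0)
B = A + 2.00·(cos268°, sin268°) = (-0.0698, -1.9988)
|BD| = 9.2874
circle(B,6.00) ∩ circle(D,8.00): a=3.1363, h=5.1150
  candidates: C₊=(1.8922,3.6714) cross=47.506; C₋=(4.0938,-6.3190) cross=-47.506
  mode + wants cross > 0 → take C=(1.8922,3.6714) (cross=47.506)
ex = (C−B)/|BC| = (0.3270,0.9450); ey = (-0.9450,0.3270)
P = B + 2.22·ex + 2.17·ey = (-1.3946,0.8088)

-1.39 0.81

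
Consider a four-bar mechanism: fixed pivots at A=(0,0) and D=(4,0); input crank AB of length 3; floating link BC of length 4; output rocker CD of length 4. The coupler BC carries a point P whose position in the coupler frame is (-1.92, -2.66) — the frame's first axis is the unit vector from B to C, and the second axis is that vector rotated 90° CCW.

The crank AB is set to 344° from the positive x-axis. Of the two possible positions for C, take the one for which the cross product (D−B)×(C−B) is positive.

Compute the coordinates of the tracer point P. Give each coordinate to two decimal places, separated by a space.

6.12 -1.36

A=(0,0), D=(4.00,0)
B = A + 3.00·(cos344°, sin344°) = (2.8838, -0.8269)
|BD| = 1.3891
circle(B,4.00) ∩ circle(D,4.00): a=0.6946, h=3.9392
  candidates: C₊=(1.0970,2.7518) cross=5.472; C₋=(5.7868,-3.5787) cross=-5.472
  mode + wants cross > 0 → take C=(1.0970,2.7518) (cross=5.472)
ex = (C−B)/|BC| = (-0.4467,0.8947); ey = (-0.8947,-0.4467)
P = B + -1.92·ex + -2.66·ey = (6.1213,-1.3565)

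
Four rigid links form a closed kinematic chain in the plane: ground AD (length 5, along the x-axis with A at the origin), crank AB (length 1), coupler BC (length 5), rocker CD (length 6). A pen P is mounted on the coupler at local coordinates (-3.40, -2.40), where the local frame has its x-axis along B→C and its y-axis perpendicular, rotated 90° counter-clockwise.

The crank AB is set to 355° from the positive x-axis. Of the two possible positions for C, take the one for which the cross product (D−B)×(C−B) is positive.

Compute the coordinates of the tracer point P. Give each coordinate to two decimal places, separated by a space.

A=(0,0), D=(5.00,0)
B = A + 1.00·(cos355°, sin355°) = (0.9962, -0.0872)
|BD| = 4.0048
circle(B,5.00) ∩ circle(D,6.00): a=0.6290, h=4.9603
  candidates: C₊=(1.5171,4.8856) cross=19.865; C₋=(1.7330,-5.0326) cross=-19.865
  mode + wants cross > 0 → take C=(1.5171,4.8856) (cross=19.865)
ex = (C−B)/|BC| = (0.1042,0.9946); ey = (-0.9946,0.1042)
P = B + -3.40·ex + -2.40·ey = (3.0289,-3.7187)

3.03 -3.72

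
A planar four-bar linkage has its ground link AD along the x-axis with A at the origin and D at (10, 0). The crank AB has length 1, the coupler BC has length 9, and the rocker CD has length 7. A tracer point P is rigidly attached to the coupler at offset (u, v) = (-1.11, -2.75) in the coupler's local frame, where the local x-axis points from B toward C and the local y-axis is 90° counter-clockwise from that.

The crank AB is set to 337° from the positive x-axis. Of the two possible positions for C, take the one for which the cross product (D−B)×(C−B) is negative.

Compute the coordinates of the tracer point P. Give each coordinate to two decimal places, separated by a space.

A=(0,0), D=(10.00,0)
B = A + 1.00·(cos337°, sin337°) = (0.9205, -0.3907)
|BD| = 9.0879
circle(B,9.00) ∩ circle(D,7.00): a=6.3045, h=6.4228
  candidates: C₊=(6.9431,6.2972) cross=58.370; C₋=(7.4954,-6.5366) cross=-58.370
  mode - wants cross < 0 → take C=(7.4954,-6.5366) (cross=-58.370)
ex = (C−B)/|BC| = (0.7305,-0.6829); ey = (0.6829,0.7305)
P = B + -1.11·ex + -2.75·ey = (-1.7683,-1.6417)

-1.77 -1.64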